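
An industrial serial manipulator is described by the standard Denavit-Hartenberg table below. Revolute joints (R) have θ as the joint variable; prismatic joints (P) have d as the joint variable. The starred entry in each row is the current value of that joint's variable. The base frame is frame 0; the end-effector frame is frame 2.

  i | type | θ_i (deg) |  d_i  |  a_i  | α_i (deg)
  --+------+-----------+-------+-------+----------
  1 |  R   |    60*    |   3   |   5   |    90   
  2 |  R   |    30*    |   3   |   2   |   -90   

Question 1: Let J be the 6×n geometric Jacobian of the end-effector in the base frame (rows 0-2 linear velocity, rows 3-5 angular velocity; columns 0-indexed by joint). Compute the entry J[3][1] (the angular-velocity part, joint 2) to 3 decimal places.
axis z_1 = (0.8660,-0.5000,0.0000); lever o_n−o_1 = (3.4641,0.0000,1.0000)
cross product → J_v[:, 1] = (-0.5000,-0.8660,1.7321)
J_ω[:, 1] = z_1
entry J[3][1] = 0.8660

0.866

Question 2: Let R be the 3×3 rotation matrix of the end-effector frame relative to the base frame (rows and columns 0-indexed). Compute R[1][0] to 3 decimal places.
End-effector x-axis (col 0 of R) = (0.4330,0.7500,0.5000)
R[1][0] = 0.7500

0.750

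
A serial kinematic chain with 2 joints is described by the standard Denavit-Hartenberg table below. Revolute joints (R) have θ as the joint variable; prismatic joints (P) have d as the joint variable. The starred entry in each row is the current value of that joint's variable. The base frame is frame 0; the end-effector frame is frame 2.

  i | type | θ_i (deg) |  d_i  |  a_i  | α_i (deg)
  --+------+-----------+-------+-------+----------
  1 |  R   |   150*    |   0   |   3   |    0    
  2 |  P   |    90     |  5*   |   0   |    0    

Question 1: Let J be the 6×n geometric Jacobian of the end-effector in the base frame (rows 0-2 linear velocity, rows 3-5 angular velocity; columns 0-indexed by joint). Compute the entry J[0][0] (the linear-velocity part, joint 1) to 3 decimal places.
-1.500

axis z_0 = ẑ; lever o_n−o_0 = (-2.5981,1.5000,5.0000)
cross product → J_v[:, 0] = (-1.5000,-2.5981,0.0000)
J_ω[:, 0] = z_0
entry J[0][0] = -1.5000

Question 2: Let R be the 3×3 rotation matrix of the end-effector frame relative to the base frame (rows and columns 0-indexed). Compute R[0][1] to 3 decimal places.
End-effector y-axis (col 1 of R) = (0.8660,-0.5000,0.0000)
R[0][1] = 0.8660

0.866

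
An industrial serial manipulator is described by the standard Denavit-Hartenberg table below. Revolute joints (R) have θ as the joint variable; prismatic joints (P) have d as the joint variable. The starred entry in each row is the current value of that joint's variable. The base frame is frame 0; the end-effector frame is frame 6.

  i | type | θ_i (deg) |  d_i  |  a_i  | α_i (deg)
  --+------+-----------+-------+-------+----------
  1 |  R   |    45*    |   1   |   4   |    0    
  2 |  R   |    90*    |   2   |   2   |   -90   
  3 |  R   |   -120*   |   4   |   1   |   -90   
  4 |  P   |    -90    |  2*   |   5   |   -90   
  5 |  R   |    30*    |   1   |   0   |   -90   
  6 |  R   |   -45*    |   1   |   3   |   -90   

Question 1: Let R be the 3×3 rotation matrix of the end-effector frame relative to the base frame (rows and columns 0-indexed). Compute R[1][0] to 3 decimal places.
-0.900

End-effector x-axis (col 0 of R) = (0.0335,-0.8995,0.4356)
R[1][0] = -0.8995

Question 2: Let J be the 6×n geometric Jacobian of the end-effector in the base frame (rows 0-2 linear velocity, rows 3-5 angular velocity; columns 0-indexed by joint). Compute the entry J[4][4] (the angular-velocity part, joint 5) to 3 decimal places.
axis z_4 = (0.3536,-0.3536,0.8660); lever o_n−o_4 = (1.3379,-3.2289,1.7398)
cross product → J_v[:, 4] = (2.1812,0.5436,-0.6686)
J_ω[:, 4] = z_4
entry J[4][4] = -0.3536

-0.354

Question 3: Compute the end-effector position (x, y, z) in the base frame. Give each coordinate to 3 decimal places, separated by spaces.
after link 1: o_1 = (2.8284, 2.8284, 1.0000)
after link 2: o_2 = (1.4142, 4.2426, 3.0000)
after link 3: o_3 = (-1.0607, 1.0607, 3.8660)
after link 4: o_4 = (-5.8209, -1.2501, 4.8660)
after link 5: o_5 = (-5.4674, -1.6037, 5.7321)
after link 6: o_6 = (-4.4830, -4.4790, 6.6058)

-4.483 -4.479 6.606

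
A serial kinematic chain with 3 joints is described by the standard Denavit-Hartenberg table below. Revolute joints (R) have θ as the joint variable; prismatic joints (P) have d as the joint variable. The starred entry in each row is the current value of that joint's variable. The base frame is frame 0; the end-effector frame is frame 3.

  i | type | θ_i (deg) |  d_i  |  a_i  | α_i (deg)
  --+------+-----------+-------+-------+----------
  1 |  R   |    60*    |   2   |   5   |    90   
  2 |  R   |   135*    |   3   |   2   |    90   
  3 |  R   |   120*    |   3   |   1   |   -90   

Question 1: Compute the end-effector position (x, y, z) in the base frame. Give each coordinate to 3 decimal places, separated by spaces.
after link 1: o_1 = (2.5000, 4.3301, 2.0000)
after link 2: o_2 = (4.3910, 1.6054, 3.4142)
after link 3: o_3 = (6.3784, 3.3157, 5.1820)

6.378 3.316 5.182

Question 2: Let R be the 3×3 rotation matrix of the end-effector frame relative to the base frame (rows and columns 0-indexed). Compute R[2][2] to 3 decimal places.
-0.612

End-effector z-axis (col 2 of R) = (-0.1268,0.7803,-0.6124)
R[2][2] = -0.6124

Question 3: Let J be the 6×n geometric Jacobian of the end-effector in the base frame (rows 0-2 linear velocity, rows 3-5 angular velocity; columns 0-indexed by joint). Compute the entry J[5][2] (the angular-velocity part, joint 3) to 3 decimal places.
axis z_2 = (0.3536,0.6124,0.7071); lever o_n−o_2 = (1.9874,1.7103,1.7678)
cross product → J_v[:, 2] = (-0.1268,0.7803,-0.6124)
J_ω[:, 2] = z_2
entry J[5][2] = 0.7071

0.707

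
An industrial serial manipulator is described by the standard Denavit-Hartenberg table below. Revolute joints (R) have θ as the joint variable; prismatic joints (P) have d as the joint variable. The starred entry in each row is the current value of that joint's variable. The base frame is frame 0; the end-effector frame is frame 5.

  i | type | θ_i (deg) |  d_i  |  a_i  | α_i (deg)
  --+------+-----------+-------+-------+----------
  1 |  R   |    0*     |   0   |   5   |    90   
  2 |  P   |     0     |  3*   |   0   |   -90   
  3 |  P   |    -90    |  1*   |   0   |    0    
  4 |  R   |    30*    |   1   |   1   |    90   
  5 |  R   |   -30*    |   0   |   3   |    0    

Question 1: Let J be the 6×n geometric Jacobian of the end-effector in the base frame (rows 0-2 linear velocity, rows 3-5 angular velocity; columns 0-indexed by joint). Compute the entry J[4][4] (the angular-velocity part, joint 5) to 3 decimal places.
axis z_4 = (-0.8660,-0.5000,0.0000); lever o_n−o_4 = (1.2990,-2.2500,-1.5000)
cross product → J_v[:, 4] = (0.7500,-1.2990,2.5981)
J_ω[:, 4] = z_4
entry J[4][4] = -0.5000

-0.500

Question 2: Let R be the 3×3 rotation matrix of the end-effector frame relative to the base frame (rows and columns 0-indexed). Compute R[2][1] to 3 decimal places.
0.866

End-effector y-axis (col 1 of R) = (0.2500,-0.4330,0.8660)
R[2][1] = 0.8660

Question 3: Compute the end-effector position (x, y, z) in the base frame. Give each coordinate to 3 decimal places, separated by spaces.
6.799 -6.116 0.500

after link 1: o_1 = (5.0000, 0.0000, 0.0000)
after link 2: o_2 = (5.0000, -3.0000, 0.0000)
after link 3: o_3 = (5.0000, -3.0000, 1.0000)
after link 4: o_4 = (5.5000, -3.8660, 2.0000)
after link 5: o_5 = (6.7990, -6.1160, 0.5000)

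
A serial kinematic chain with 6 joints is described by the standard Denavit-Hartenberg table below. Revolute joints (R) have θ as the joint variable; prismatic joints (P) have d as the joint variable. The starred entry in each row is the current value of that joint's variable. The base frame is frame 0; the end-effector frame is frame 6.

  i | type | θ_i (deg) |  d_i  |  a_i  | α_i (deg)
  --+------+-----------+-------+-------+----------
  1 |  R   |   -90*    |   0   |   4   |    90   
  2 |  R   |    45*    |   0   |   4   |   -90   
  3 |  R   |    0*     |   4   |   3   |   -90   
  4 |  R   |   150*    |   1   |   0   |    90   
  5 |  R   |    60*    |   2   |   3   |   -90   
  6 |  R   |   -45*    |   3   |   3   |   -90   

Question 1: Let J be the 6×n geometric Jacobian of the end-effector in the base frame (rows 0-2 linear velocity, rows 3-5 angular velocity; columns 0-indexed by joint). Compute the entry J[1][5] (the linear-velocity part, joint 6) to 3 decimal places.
axis z_5 = (0.5000,-0.2241,0.8365); lever o_n−o_5 = (3.3371,-2.4470,0.9360)
cross product → J_v[:, 5] = (1.8371,2.3236,-0.4755)
J_ω[:, 5] = z_5
entry J[1][5] = 2.3236

2.324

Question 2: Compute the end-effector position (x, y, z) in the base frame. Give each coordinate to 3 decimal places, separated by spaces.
after link 1: o_1 = (0.0000, -4.0000, 0.0000)
after link 2: o_2 = (0.0000, -6.8284, 2.8284)
after link 3: o_3 = (0.0000, -6.1213, 7.7782)
after link 4: o_4 = (1.0000, -6.1213, 7.7782)
after link 5: o_5 = (3.5981, -7.6649, 5.8116)
after link 6: o_6 = (6.9352, -10.1119, 6.7476)

6.935 -10.112 6.748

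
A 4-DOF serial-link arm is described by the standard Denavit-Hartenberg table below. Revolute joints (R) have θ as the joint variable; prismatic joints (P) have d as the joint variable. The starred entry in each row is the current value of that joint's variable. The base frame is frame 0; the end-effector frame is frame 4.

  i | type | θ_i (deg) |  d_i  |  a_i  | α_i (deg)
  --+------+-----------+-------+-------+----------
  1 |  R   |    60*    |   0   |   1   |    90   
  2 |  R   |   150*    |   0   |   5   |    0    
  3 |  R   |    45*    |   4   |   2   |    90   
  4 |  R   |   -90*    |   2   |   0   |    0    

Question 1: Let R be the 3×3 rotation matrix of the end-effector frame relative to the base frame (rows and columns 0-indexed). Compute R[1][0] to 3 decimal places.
0.500

End-effector x-axis (col 0 of R) = (-0.8660,0.5000,-0.0000)
R[1][0] = 0.5000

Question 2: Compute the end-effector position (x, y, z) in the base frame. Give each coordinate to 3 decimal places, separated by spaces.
after link 1: o_1 = (0.5000, 0.8660, 0.0000)
after link 2: o_2 = (-1.6651, -2.8840, 2.5000)
after link 3: o_3 = (0.8331, -6.5570, 1.9824)
after link 4: o_4 = (0.5743, -7.0053, 3.9142)

0.574 -7.005 3.914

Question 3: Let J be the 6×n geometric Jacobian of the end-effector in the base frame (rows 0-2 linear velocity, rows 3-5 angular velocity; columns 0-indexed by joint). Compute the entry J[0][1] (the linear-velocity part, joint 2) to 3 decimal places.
-1.957

axis z_1 = (0.8660,-0.5000,0.0000); lever o_n−o_1 = (0.0743,-7.8713,3.9142)
cross product → J_v[:, 1] = (-1.9571,-3.3898,-6.7796)
J_ω[:, 1] = z_1
entry J[0][1] = -1.9571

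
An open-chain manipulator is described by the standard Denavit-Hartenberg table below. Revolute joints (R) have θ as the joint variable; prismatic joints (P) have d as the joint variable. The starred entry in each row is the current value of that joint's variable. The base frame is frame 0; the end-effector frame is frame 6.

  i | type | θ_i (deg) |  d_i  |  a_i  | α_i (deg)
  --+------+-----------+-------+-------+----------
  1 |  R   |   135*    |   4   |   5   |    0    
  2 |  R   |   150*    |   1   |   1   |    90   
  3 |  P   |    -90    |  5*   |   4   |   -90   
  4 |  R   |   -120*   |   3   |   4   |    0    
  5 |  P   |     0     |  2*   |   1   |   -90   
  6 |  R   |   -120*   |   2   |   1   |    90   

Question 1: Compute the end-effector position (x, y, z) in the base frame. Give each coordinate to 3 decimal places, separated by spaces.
-11.318 -5.658 1.518

after link 1: o_1 = (-3.5355, 3.5355, 4.0000)
after link 2: o_2 = (-3.2767, 2.5696, 5.0000)
after link 3: o_3 = (-8.1063, 1.2755, 1.0000)
after link 4: o_4 = (-10.6760, -2.5188, 3.0000)
after link 5: o_5 = (-10.9948, -4.6748, 3.5000)
after link 6: o_6 = (-11.3184, -5.6581, 1.5179)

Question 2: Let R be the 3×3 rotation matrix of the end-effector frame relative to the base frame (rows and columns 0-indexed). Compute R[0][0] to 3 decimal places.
End-effector x-axis (col 0 of R) = (0.6424,-0.7244,-0.2500)
R[0][0] = 0.6424

0.642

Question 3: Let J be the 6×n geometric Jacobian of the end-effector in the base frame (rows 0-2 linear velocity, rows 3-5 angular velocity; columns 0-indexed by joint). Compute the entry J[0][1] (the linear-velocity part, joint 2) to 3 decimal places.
9.194

axis z_1 = (0.0000,0.0000,1.0000); lever o_n−o_1 = (-7.7828,-9.1936,-2.4821)
cross product → J_v[:, 1] = (9.1936,-7.7828,0.0000)
J_ω[:, 1] = z_1
entry J[0][1] = 9.1936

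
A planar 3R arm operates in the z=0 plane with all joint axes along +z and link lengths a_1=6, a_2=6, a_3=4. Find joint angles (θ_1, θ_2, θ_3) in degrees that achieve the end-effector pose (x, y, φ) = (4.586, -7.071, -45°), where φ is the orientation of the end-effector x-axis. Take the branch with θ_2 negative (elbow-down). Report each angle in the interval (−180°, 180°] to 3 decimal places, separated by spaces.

wrist centre = target − a_3·(cos φ, sin φ) = (1.7576, -4.2426)
cos θ_2 = (21.0885−6²−6²)/(2·6·6) = -0.7071; θ_2 = -134.9998° (elbow-down)
β = atan2(-4.2426,1.7576) = -67.4972°; ψ = atan2(-4.2427,1.7574) = -67.4999°
θ_1 = β − ψ = 0.0027°
θ_3 = φ − θ_1 − θ_2 = 89.9971° (wrapped to (-180°,180°])

0.003 -135.000 89.997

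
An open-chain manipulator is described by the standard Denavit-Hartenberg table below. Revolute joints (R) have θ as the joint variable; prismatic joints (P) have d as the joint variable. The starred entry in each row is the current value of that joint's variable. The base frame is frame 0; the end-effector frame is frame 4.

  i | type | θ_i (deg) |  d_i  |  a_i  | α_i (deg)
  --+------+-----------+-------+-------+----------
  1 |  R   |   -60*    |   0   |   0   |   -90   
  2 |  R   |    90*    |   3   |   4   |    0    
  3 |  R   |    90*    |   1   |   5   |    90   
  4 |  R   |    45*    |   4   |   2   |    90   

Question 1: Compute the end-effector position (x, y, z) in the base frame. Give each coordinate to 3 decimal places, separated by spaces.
1.482 8.262 -8.000

after link 1: o_1 = (0.0000, 0.0000, 0.0000)
after link 2: o_2 = (2.5981, 1.5000, -4.0000)
after link 3: o_3 = (0.9641, 6.3301, -4.0000)
after link 4: o_4 = (1.4817, 8.2620, -8.0000)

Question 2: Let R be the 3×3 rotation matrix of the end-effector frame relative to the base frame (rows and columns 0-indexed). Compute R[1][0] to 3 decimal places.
End-effector x-axis (col 0 of R) = (0.2588,0.9659,-0.0000)
R[1][0] = 0.9659

0.966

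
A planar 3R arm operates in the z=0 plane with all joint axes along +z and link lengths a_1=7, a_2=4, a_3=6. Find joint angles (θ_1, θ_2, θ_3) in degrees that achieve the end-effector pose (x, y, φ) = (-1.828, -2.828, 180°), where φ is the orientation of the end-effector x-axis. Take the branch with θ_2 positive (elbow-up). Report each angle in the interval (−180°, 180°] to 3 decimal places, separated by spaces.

-68.270 134.998 113.272

wrist centre = target − a_3·(cos φ, sin φ) = (4.1720, -2.8280)
cos θ_2 = (25.4032−7²−4²)/(2·7·4) = -0.7071; θ_2 = 134.9983° (elbow-up)
β = atan2(-2.8280,4.1720) = -34.1315°; ψ = atan2(2.8285,4.1717) = 34.1385°
θ_1 = β − ψ = -68.2699°
θ_3 = φ − θ_1 − θ_2 = 113.2716° (wrapped to (-180°,180°])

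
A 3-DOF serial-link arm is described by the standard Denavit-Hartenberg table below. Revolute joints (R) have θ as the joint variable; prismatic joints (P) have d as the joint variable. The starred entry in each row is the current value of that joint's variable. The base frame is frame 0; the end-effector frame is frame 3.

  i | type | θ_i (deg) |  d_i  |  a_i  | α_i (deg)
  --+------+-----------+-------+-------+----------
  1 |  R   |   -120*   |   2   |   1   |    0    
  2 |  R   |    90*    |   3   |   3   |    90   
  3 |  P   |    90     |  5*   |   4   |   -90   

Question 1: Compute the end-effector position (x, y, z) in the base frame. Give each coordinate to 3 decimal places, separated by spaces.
after link 1: o_1 = (-0.5000, -0.8660, 2.0000)
after link 2: o_2 = (2.0981, -2.3660, 5.0000)
after link 3: o_3 = (-0.4019, -6.6962, 9.0000)

-0.402 -6.696 9.000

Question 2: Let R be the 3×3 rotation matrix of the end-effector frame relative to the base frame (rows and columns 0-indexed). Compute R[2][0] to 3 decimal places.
End-effector x-axis (col 0 of R) = (0.0000,0.0000,1.0000)
R[2][0] = 1.0000

1.000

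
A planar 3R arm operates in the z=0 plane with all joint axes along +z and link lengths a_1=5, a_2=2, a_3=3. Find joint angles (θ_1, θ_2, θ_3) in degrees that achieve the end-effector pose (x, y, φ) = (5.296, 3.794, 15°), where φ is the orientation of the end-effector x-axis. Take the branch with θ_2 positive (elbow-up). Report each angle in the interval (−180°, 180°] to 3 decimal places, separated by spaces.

wrist centre = target − a_3·(cos φ, sin φ) = (2.3982, 3.0175)
cos θ_2 = (14.8570−5²−2²)/(2·5·2) = -0.7071; θ_2 = 135.0034° (elbow-up)
β = atan2(3.0175,2.3982) = 51.5237°; ψ = atan2(1.4141,3.5857) = 21.5233°
θ_1 = β − ψ = 30.0004°
θ_3 = φ − θ_1 − θ_2 = -150.0038° (wrapped to (-180°,180°])

30.000 135.003 -150.004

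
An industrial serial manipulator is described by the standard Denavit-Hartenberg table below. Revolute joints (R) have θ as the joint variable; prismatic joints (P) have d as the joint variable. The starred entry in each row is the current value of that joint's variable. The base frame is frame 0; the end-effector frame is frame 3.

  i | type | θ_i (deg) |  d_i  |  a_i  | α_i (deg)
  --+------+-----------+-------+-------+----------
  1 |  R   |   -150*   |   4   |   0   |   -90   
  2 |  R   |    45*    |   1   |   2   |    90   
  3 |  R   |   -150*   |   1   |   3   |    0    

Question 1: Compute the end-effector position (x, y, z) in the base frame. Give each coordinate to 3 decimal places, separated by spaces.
after link 1: o_1 = (0.0000, 0.0000, 4.0000)
after link 2: o_2 = (-0.7247, -1.5731, 2.5858)
after link 3: o_3 = (-0.4961, 0.2909, 5.1300)

-0.496 0.291 5.130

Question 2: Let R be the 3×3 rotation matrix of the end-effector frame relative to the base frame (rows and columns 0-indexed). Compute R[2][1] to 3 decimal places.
End-effector y-axis (col 1 of R) = (-0.7392,0.5732,-0.3536)
R[2][1] = -0.3536

-0.354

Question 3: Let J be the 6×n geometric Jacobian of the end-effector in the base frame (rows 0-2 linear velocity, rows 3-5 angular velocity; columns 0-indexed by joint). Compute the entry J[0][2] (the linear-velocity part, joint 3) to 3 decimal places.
-2.218

axis z_2 = (-0.6124,-0.3536,0.7071); lever o_n−o_2 = (0.2286,1.8640,2.5442)
cross product → J_v[:, 2] = (-2.2176,1.7197,-1.0607)
J_ω[:, 2] = z_2
entry J[0][2] = -2.2176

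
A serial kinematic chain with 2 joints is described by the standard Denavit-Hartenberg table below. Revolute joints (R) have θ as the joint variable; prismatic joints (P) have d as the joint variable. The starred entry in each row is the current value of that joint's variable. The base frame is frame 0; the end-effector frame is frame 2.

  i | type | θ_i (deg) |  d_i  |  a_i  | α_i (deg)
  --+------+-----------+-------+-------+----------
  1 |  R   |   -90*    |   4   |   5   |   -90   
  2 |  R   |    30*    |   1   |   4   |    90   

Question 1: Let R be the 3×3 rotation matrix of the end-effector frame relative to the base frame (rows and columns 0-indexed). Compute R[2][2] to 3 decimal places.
End-effector z-axis (col 2 of R) = (0.0000,-0.5000,0.8660)
R[2][2] = 0.8660

0.866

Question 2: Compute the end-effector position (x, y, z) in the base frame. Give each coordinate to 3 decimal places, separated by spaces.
1.000 -8.464 2.000

after link 1: o_1 = (0.0000, -5.0000, 4.0000)
after link 2: o_2 = (1.0000, -8.4641, 2.0000)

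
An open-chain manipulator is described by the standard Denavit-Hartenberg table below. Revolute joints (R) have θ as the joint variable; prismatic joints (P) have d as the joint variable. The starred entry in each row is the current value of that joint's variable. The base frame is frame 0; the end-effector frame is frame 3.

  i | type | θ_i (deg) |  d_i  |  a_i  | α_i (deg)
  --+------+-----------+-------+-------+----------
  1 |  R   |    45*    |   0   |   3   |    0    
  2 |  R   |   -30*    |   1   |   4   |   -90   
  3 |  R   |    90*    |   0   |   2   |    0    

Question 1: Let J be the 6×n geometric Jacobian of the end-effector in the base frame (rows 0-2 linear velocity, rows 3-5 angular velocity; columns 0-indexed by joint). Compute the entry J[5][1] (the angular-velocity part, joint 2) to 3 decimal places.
axis z_1 = (0.0000,0.0000,1.0000); lever o_n−o_1 = (3.8637,1.0353,-1.0000)
cross product → J_v[:, 1] = (-1.0353,3.8637,0.0000)
J_ω[:, 1] = z_1
entry J[5][1] = 1.0000

1.000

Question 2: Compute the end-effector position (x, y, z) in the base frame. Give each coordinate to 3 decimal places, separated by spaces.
after link 1: o_1 = (2.1213, 2.1213, 0.0000)
after link 2: o_2 = (5.9850, 3.1566, 1.0000)
after link 3: o_3 = (5.9850, 3.1566, -1.0000)

5.985 3.157 -1.000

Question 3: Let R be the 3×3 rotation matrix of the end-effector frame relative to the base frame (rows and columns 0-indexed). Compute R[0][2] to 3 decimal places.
-0.259

End-effector z-axis (col 2 of R) = (-0.2588,0.9659,0.0000)
R[0][2] = -0.2588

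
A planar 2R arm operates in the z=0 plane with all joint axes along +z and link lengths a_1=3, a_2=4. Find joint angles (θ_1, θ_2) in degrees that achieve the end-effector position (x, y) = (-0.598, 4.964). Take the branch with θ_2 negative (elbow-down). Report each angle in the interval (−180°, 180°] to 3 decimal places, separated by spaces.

cos θ_2 = (24.9989−3²−4²)/(2·3·4) = -0.0000; θ_2 = -90.0026° (elbow-down)
β = atan2(4.9640,-0.5980) = 96.8692°; ψ = atan2(-4.0000,2.9998) = -53.1318°
θ_1 = β − ψ = 150.0010°

150.001 -90.003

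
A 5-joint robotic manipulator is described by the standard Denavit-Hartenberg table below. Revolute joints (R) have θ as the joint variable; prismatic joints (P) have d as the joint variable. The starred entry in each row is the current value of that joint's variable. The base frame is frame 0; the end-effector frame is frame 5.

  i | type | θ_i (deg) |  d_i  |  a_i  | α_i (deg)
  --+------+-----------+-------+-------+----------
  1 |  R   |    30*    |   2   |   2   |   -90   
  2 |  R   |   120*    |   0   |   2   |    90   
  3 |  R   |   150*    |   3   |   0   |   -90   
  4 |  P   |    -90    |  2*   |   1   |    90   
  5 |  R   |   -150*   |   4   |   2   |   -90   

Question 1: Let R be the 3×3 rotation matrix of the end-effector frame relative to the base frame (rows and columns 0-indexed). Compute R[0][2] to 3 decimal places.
End-effector z-axis (col 2 of R) = (-0.1875,0.7578,-0.6250)
R[0][2] = -0.1875

-0.188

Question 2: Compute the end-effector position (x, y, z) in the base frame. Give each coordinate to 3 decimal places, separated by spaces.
after link 1: o_1 = (1.7321, 1.0000, 2.0000)
after link 2: o_2 = (0.8660, 0.5000, 0.2679)
after link 3: o_3 = (3.1160, 1.7990, -1.2321)
after link 4: o_4 = (5.1651, 0.9821, -0.8660)
after link 5: o_5 = (2.7165, -1.7410, -3.4330)

2.717 -1.741 -3.433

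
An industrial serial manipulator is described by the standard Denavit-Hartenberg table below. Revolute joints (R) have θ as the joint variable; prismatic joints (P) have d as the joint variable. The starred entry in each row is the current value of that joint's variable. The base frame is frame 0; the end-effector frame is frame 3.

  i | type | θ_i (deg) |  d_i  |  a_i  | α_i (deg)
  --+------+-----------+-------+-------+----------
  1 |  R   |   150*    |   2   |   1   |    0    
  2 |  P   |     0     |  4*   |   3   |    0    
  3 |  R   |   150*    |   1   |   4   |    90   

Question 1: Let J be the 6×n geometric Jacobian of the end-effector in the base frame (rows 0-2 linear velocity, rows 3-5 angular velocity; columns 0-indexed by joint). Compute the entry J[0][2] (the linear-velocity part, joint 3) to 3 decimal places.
axis z_2 = (0.0000,0.0000,1.0000); lever o_n−o_2 = (2.0000,-3.4641,1.0000)
cross product → J_v[:, 2] = (3.4641,2.0000,-0.0000)
J_ω[:, 2] = z_2
entry J[0][2] = 3.4641

3.464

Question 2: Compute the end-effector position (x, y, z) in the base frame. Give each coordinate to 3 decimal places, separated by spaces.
-1.464 -1.464 7.000

after link 1: o_1 = (-0.8660, 0.5000, 2.0000)
after link 2: o_2 = (-3.4641, 2.0000, 6.0000)
after link 3: o_3 = (-1.4641, -1.4641, 7.0000)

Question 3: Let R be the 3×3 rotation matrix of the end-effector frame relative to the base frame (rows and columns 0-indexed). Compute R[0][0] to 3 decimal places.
0.500

End-effector x-axis (col 0 of R) = (0.5000,-0.8660,0.0000)
R[0][0] = 0.5000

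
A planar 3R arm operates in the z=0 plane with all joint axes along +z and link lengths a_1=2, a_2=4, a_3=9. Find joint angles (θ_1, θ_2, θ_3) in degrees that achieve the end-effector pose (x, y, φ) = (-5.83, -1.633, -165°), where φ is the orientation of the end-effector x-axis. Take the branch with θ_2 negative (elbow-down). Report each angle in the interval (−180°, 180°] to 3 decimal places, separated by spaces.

120.010 -135.014 -149.997

wrist centre = target − a_3·(cos φ, sin φ) = (2.8633, 0.6964)
cos θ_2 = (8.6836−2²−4²)/(2·2·4) = -0.7073; θ_2 = -135.0136° (elbow-down)
β = atan2(0.6964,2.8633) = 13.6691°; ψ = atan2(-2.8278,-0.8291) = -106.3411°
θ_1 = β − ψ = 120.0103°
θ_3 = φ − θ_1 − θ_2 = -149.9967° (wrapped to (-180°,180°])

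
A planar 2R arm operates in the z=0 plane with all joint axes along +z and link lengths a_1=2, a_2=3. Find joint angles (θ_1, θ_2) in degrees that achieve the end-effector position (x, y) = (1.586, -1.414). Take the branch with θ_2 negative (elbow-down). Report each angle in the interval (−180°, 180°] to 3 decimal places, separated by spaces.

51.554 -135.000

cos θ_2 = (4.5148−2²−3²)/(2·2·3) = -0.7071; θ_2 = -134.9995° (elbow-down)
β = atan2(-1.4140,1.5860) = -41.7186°; ψ = atan2(-2.1213,-0.1213) = -93.2727°
θ_1 = β − ψ = 51.5541°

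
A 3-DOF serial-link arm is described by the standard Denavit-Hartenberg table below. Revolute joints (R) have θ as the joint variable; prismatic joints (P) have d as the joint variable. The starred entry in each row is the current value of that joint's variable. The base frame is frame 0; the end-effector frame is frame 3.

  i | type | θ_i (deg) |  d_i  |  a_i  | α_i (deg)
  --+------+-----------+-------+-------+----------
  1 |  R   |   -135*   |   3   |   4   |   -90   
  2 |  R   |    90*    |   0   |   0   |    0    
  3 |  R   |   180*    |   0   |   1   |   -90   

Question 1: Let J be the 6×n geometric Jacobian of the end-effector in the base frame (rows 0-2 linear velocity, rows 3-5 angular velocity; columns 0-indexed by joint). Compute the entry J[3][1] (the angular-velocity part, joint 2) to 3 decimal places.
0.707

axis z_1 = (0.7071,-0.7071,0.0000); lever o_n−o_1 = (0.0000,0.0000,1.0000)
cross product → J_v[:, 1] = (-0.7071,-0.7071,0.0000)
J_ω[:, 1] = z_1
entry J[3][1] = 0.7071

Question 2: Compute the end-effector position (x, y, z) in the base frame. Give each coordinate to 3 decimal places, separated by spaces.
after link 1: o_1 = (-2.8284, -2.8284, 3.0000)
after link 2: o_2 = (-2.8284, -2.8284, 3.0000)
after link 3: o_3 = (-2.8284, -2.8284, 4.0000)

-2.828 -2.828 4.000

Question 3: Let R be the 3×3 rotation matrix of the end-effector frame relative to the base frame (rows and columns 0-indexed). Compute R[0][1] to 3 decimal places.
-0.707

End-effector y-axis (col 1 of R) = (-0.7071,0.7071,-0.0000)
R[0][1] = -0.7071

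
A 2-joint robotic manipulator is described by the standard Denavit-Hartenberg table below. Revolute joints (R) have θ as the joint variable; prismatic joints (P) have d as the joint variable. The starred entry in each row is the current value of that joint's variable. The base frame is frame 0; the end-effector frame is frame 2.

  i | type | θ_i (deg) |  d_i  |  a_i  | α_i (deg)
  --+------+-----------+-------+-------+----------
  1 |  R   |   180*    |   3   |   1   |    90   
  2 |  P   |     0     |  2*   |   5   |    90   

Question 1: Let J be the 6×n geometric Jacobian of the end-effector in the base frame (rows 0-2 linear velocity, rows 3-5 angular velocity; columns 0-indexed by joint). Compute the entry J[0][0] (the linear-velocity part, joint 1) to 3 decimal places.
axis z_0 = ẑ; lever o_n−o_0 = (-6.0000,2.0000,3.0000)
cross product → J_v[:, 0] = (-2.0000,-6.0000,0.0000)
J_ω[:, 0] = z_0
entry J[0][0] = -2.0000

-2.000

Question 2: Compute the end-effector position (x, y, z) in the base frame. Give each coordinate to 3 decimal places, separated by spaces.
after link 1: o_1 = (-1.0000, 0.0000, 3.0000)
after link 2: o_2 = (-6.0000, 2.0000, 3.0000)

-6.000 2.000 3.000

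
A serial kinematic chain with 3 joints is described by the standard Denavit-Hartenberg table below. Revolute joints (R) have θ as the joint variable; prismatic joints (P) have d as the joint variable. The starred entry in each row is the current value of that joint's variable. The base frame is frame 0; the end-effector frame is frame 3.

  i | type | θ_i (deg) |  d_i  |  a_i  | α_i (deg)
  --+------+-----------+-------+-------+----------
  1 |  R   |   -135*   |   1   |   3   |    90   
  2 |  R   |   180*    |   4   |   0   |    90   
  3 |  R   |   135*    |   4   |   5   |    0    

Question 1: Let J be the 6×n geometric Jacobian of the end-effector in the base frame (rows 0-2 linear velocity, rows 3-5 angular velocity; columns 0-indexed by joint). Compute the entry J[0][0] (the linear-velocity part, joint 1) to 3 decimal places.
-0.707

axis z_0 = ẑ; lever o_n−o_0 = (-9.9497,0.7071,5.0000)
cross product → J_v[:, 0] = (-0.7071,-9.9497,0.0000)
J_ω[:, 0] = z_0
entry J[0][0] = -0.7071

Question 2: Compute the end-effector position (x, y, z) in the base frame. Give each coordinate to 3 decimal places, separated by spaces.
-9.950 0.707 5.000

after link 1: o_1 = (-2.1213, -2.1213, 1.0000)
after link 2: o_2 = (-4.9497, 0.7071, 1.0000)
after link 3: o_3 = (-9.9497, 0.7071, 5.0000)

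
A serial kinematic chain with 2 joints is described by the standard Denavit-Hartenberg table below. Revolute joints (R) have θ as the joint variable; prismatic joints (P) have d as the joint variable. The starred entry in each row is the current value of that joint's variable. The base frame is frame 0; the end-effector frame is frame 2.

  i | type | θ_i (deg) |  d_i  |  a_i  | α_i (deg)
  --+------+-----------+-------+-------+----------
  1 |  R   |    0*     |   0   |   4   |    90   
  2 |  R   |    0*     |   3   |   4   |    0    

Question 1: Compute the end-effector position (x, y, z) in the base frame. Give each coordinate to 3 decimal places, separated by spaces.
8.000 -3.000 0.000

after link 1: o_1 = (4.0000, 0.0000, 0.0000)
after link 2: o_2 = (8.0000, -3.0000, 0.0000)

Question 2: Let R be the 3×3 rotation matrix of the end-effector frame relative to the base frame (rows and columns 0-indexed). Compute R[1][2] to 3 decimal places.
-1.000

End-effector z-axis (col 2 of R) = (0.0000,-1.0000,0.0000)
R[1][2] = -1.0000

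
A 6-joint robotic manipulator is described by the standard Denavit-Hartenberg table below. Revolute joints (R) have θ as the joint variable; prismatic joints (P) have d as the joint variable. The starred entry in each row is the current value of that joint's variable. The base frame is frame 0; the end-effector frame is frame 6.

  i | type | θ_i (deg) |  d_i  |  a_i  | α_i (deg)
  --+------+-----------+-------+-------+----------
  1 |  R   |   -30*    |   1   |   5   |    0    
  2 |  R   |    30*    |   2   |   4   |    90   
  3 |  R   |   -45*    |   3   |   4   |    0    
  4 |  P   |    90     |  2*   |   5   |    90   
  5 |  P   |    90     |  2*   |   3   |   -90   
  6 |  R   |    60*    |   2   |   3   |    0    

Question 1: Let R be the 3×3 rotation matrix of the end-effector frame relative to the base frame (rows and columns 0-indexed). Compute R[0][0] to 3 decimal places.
-0.612

End-effector x-axis (col 0 of R) = (-0.6124,-0.5000,0.6124)
R[0][0] = -0.6124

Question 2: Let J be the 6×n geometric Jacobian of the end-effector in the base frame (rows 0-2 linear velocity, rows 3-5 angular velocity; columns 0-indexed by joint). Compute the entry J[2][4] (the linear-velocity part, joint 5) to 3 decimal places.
-0.707

prismatic axis z_4 = (0.7071,-0.0000,-0.7071)
J_v[:, 4] = z_4; J_ω[:, 4] = (0,0,0)
entry J[2][4] = -0.7071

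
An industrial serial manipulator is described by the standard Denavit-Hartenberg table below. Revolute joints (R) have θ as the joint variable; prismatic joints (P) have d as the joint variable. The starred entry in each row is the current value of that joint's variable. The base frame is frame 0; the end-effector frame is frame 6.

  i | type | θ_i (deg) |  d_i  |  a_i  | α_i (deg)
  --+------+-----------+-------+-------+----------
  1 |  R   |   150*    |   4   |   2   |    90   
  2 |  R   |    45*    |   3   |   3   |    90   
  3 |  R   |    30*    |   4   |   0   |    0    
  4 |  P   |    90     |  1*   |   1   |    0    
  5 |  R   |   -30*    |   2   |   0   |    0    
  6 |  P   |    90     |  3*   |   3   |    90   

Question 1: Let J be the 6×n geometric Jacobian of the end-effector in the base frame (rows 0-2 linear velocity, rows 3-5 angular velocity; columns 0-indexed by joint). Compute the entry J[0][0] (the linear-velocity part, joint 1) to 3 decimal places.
axis z_0 = ẑ; lever o_n−o_0 = (-5.6166,7.7068,-3.4246)
cross product → J_v[:, 0] = (-7.7068,-5.6166,0.0000)
J_ω[:, 0] = z_0
entry J[0][0] = -7.7068

-7.707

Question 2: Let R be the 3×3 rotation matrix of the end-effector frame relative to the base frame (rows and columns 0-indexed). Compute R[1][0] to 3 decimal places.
End-effector x-axis (col 0 of R) = (0.6124,-0.3536,-0.7071)
R[1][0] = -0.3536

-0.354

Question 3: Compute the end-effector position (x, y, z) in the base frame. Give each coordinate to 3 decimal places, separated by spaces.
after link 1: o_1 = (-1.7321, 1.0000, 4.0000)
after link 2: o_2 = (-2.0692, 4.6587, 6.1213)
after link 3: o_3 = (-4.5187, 6.0729, 3.2929)
after link 4: o_4 = (-4.3918, 6.9997, 2.2322)
after link 5: o_5 = (-5.6166, 7.7068, 0.8180)
after link 6: o_6 = (-5.6166, 7.7068, -3.4246)

-5.617 7.707 -3.425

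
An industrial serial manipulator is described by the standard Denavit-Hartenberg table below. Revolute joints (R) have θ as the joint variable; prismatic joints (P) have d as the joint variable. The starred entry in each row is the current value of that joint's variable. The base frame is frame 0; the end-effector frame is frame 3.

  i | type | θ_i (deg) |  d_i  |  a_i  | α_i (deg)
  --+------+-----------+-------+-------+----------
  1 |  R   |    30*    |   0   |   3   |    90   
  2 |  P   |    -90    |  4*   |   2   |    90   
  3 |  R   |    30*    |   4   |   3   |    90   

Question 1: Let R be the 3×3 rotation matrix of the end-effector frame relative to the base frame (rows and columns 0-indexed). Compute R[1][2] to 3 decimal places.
End-effector z-axis (col 2 of R) = (-0.4330,0.7500,-0.5000)
R[1][2] = 0.7500

0.750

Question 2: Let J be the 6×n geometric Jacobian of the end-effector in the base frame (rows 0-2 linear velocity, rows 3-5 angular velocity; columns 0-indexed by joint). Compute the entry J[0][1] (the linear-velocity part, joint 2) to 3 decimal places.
prismatic axis z_1 = (0.5000,-0.8660,0.0000)
J_v[:, 1] = z_1; J_ω[:, 1] = (0,0,0)
entry J[0][1] = 0.5000

0.500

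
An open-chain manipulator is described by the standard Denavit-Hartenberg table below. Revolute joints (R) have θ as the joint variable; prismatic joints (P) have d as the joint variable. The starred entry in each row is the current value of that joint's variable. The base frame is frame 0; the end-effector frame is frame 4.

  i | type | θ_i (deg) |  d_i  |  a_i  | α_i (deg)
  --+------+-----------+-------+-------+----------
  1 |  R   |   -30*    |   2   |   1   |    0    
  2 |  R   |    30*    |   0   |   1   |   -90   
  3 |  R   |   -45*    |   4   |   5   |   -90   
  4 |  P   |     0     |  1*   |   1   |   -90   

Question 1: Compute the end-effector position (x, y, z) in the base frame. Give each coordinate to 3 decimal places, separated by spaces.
6.816 3.500 5.536

after link 1: o_1 = (0.8660, -0.5000, 2.0000)
after link 2: o_2 = (1.8660, -0.5000, 2.0000)
after link 3: o_3 = (5.4016, 3.5000, 5.5355)
after link 4: o_4 = (6.8158, 3.5000, 5.5355)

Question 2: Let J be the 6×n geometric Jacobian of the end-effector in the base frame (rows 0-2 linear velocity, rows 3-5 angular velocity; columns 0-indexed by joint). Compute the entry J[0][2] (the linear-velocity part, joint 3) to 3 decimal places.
axis z_2 = (0.0000,1.0000,0.0000); lever o_n−o_2 = (4.9497,4.0000,3.5355)
cross product → J_v[:, 2] = (3.5355,0.0000,-4.9497)
J_ω[:, 2] = z_2
entry J[0][2] = 3.5355

3.536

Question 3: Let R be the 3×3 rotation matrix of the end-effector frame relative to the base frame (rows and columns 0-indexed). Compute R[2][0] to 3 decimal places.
0.707

End-effector x-axis (col 0 of R) = (0.7071,-0.0000,0.7071)
R[2][0] = 0.7071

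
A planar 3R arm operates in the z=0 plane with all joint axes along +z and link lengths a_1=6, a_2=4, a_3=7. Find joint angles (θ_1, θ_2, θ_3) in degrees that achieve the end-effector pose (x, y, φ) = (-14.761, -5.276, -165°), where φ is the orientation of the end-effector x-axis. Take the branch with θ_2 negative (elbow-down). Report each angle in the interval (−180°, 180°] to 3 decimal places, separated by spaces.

wrist centre = target − a_3·(cos φ, sin φ) = (-7.9995, -3.4643)
cos θ_2 = (75.9935−6²−4²)/(2·6·4) = 0.4999; θ_2 = -60.0090° (elbow-down)
β = atan2(-3.4643,-7.9995) = -156.5845°; ψ = atan2(-3.4644,7.9995) = -23.4165°
θ_1 = β − ψ = -133.1680°
θ_3 = φ − θ_1 − θ_2 = 28.1770° (wrapped to (-180°,180°])

-133.168 -60.009 28.177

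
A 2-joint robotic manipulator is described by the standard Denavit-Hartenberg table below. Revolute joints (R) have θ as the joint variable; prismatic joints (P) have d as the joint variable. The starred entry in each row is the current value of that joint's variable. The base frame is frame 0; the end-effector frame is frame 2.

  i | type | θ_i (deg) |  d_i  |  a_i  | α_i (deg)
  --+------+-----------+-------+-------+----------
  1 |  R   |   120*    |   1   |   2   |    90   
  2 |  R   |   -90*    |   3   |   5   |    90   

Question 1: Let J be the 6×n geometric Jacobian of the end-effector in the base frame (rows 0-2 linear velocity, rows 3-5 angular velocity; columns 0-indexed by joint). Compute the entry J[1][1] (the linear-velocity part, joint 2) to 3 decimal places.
axis z_1 = (0.8660,0.5000,0.0000); lever o_n−o_1 = (2.5981,1.5000,-5.0000)
cross product → J_v[:, 1] = (-2.5000,4.3301,0.0000)
J_ω[:, 1] = z_1
entry J[1][1] = 4.3301

4.330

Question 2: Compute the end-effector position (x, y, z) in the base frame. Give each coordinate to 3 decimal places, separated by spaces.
after link 1: o_1 = (-1.0000, 1.7321, 1.0000)
after link 2: o_2 = (1.5981, 3.2321, -4.0000)

1.598 3.232 -4.000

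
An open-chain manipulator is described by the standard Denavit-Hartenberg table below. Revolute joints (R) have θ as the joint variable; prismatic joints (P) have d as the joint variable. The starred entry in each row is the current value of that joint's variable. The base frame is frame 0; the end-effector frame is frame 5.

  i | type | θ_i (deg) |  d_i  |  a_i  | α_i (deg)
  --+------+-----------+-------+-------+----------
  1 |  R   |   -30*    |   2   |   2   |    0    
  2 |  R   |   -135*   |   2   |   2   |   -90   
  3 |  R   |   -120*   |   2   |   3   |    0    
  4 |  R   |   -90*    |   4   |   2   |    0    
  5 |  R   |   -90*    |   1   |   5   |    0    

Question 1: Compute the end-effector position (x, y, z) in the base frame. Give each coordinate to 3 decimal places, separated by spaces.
after link 1: o_1 = (1.7321, -1.0000, 2.0000)
after link 2: o_2 = (-0.1998, -1.5176, 4.0000)
after link 3: o_3 = (1.7667, -3.0613, 6.5981)
after link 4: o_4 = (4.4750, -6.4767, 5.5981)
after link 5: o_5 = (2.3190, -8.0897, 1.2679)

2.319 -8.090 1.268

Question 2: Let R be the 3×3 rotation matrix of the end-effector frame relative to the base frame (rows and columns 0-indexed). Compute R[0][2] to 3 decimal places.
0.259

End-effector z-axis (col 2 of R) = (0.2588,-0.9659,0.0000)
R[0][2] = 0.2588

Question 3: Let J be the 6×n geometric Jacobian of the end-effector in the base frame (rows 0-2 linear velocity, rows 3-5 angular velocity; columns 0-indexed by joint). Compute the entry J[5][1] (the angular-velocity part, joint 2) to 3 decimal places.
axis z_1 = (0.0000,0.0000,1.0000); lever o_n−o_1 = (0.5870,-7.0897,-0.7321)
cross product → J_v[:, 1] = (7.0897,0.5870,-0.0000)
J_ω[:, 1] = z_1
entry J[5][1] = 1.0000

1.000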